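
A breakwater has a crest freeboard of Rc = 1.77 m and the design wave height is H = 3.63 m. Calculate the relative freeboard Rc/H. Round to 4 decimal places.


Relative freeboard = Rc / H
= 1.77 / 3.63
= 0.4876

0.4876


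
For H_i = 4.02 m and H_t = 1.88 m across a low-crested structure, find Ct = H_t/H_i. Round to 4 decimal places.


Ct = H_t / H_i
Ct = 1.88 / 4.02
Ct = 0.4677

0.4677


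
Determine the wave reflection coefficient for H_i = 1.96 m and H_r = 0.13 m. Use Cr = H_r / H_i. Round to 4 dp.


Cr = H_r / H_i
Cr = 0.13 / 1.96
Cr = 0.0663

0.0663


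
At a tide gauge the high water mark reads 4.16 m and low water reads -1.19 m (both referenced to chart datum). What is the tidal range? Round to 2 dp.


Tidal range = High water - Low water
Tidal range = 4.16 - (-1.19)
Tidal range = 5.35 m

5.35


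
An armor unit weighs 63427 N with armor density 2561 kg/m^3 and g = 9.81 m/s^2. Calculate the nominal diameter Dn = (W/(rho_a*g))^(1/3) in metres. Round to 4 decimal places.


V = W / (rho_a * g)
V = 63427 / (2561 * 9.81)
V = 63427 / 25123.41
V = 2.524617 m^3
Dn = V^(1/3) = 2.524617^(1/3)
Dn = 1.3616 m

1.3616


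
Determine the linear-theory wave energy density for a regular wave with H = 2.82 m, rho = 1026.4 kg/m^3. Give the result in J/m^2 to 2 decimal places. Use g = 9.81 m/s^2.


E = (1/8) * rho * g * H^2
E = (1/8) * 1026.4 * 9.81 * 2.82^2
E = 0.125 * 1026.4 * 9.81 * 7.9524
E = 10009.07 J/m^2

10009.07


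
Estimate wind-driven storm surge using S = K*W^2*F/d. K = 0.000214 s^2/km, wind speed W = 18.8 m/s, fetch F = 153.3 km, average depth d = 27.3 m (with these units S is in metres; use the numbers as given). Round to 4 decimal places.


S = K * W^2 * F / d
W^2 = 18.8^2 = 353.44
S = 0.000214 * 353.44 * 153.3 / 27.3
Numerator = 0.000214 * 353.44 * 153.3 = 11.595023
S = 11.595023 / 27.3 = 0.4247 m

0.4247


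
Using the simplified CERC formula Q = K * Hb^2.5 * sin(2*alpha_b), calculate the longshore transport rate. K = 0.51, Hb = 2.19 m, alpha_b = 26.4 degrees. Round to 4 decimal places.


Q = K * Hb^2.5 * sin(2 * alpha_b)
Hb^2.5 = 2.19^2.5 = 7.097580
sin(2 * 26.4) = sin(52.8) = 0.796530
Q = 0.51 * 7.097580 * 0.796530
Q = 2.8833 m^3/s

2.8833


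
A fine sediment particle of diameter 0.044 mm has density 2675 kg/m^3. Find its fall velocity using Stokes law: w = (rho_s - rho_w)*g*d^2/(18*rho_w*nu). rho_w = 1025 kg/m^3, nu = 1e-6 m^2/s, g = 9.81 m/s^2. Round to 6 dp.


w = (rho_s - rho_w) * g * d^2 / (18 * rho_w * nu)
d = 0.044 mm = 0.000044 m
rho_s - rho_w = 2675 - 1025 = 1650
Numerator = 1650 * 9.81 * (0.000044)^2 = 0.000031337064
Denominator = 18 * 1025 * 1e-6 = 0.018450
w = 0.001698 m/s

0.001698


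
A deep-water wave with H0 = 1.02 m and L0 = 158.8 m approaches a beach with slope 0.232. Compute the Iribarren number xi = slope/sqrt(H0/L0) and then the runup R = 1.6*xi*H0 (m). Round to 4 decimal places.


xi = slope / sqrt(H0/L0)
H0/L0 = 1.02/158.8 = 0.006423
sqrt(0.006423) = 0.080145
xi = 0.232 / 0.080145 = 2.894764
R = 1.6 * xi * H0 = 1.6 * 2.894764 * 1.02
R = 4.7243 m

4.7243


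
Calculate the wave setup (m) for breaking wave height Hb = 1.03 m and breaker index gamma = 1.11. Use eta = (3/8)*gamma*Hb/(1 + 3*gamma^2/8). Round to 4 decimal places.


eta = (3/8) * gamma * Hb / (1 + 3*gamma^2/8)
Numerator = (3/8) * 1.11 * 1.03 = 0.428737
Denominator = 1 + 3*1.11^2/8 = 1 + 0.462038 = 1.462038
eta = 0.428737 / 1.462038
eta = 0.2932 m

0.2932


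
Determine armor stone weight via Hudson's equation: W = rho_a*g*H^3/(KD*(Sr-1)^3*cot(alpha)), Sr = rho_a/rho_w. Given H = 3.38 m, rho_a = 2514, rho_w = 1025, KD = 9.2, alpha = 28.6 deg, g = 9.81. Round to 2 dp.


Sr = rho_a / rho_w = 2514 / 1025 = 2.452683
(Sr - 1) = 1.452683
(Sr - 1)^3 = 3.065579
cot(28.6) = 1 / tan(28.6) = 1 / 0.545218 = 1.834130
Numerator = 2514 * 9.81 * 3.38^3 = 952323.2374
Denominator = 9.2 * 3.065579 * 1.834130 = 51.728559
W = 952323.2374 / 51.728559
W = 18410.01 N

18410.01


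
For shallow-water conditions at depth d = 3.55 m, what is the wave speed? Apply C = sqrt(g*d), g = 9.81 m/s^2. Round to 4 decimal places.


Using the shallow-water approximation:
C = sqrt(g * d) = sqrt(9.81 * 3.55)
C = sqrt(34.8255)
C = 5.9013 m/s

5.9013


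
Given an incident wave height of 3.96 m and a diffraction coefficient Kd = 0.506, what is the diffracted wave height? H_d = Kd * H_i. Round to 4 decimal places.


H_d = Kd * H_i
H_d = 0.506 * 3.96
H_d = 2.0038 m

2.0038


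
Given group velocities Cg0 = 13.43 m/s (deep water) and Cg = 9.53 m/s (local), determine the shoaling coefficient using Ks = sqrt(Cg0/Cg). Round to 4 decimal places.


Ks = sqrt(Cg0 / Cg)
Ks = sqrt(13.43 / 9.53)
Ks = sqrt(1.4092)
Ks = 1.1871

1.1871


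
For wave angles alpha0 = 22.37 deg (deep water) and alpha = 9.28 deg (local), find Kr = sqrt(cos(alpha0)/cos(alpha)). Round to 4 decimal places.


Kr = sqrt(cos(alpha0) / cos(alpha))
cos(22.37) = 0.924745
cos(9.28) = 0.986912
Kr = sqrt(0.924745 / 0.986912)
Kr = sqrt(0.937009)
Kr = 0.9680

0.9680


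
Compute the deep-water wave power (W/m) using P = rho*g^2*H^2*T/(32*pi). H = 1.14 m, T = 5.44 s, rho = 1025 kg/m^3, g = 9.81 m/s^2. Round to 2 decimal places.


P = rho * g^2 * H^2 * T / (32 * pi)
P = 1025 * 9.81^2 * 1.14^2 * 5.44 / (32 * pi)
P = 1025 * 96.2361 * 1.2996 * 5.44 / 100.53096
P = 6936.98 W/m

6936.98


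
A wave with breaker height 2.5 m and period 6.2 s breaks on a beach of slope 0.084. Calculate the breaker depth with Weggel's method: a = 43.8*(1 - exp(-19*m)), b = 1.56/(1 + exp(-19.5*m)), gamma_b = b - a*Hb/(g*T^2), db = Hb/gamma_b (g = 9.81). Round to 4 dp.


a = 43.8 * (1 - exp(-19 * m))
exp(-19 * 0.084) = exp(-1.5960) = 0.202706
a = 43.8 * (1 - 0.202706) = 34.921489
b = 1.56 / (1 + exp(-19.5 * m))
exp(-19.5 * 0.084) = exp(-1.6380) = 0.194368
b = 1.56 / (1 + 0.194368) = 1.306130
Hb / (g * T^2) = 2.5 / (9.81 * 6.2^2) = 2.5 / 377.0964 = 0.00662960
gamma_b = b - a * Hb/(g*T^2) = 1.306130 - 34.921489 * 0.00662960 = 1.074614
db = Hb / gamma_b = 2.5 / 1.074614
db = 2.3264 m

2.3264


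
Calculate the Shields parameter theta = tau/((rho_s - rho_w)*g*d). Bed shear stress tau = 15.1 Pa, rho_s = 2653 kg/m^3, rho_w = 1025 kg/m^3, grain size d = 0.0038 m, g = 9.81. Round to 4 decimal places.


theta = tau / ((rho_s - rho_w) * g * d)
rho_s - rho_w = 2653 - 1025 = 1628
Denominator = 1628 * 9.81 * 0.0038 = 60.688584
theta = 15.1 / 60.688584
theta = 0.2488

0.2488


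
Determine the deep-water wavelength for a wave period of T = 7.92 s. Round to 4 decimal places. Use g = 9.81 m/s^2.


L0 = g * T^2 / (2 * pi)
L0 = 9.81 * 7.92^2 / (2 * pi)
L0 = 9.81 * 62.7264 / 6.28319
L0 = 615.3460 / 6.28319
L0 = 97.9354 m

97.9354


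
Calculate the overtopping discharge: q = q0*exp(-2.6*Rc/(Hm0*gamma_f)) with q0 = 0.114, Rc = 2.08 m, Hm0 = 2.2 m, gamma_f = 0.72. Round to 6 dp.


q = q0 * exp(-2.6 * Rc / (Hm0 * gamma_f))
Exponent = -2.6 * 2.08 / (2.2 * 0.72)
= -2.6 * 2.08 / 1.5840
= -3.414141
exp(-3.414141) = 0.032905
q = 0.114 * 0.032905
q = 0.003751 m^3/s/m

0.003751


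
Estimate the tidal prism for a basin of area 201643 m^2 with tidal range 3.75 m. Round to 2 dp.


Tidal prism = Area * Tidal range
P = 201643 * 3.75
P = 756161.25 m^3

756161.25


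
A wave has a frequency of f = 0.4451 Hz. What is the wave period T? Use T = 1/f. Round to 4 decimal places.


T = 1 / f
T = 1 / 0.4451
T = 2.2467 s

2.2467


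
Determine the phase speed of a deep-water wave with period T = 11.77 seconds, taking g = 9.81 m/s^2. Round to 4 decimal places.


We use the deep-water celerity formula:
C = g * T / (2 * pi)
C = 9.81 * 11.77 / (2 * 3.14159...)
C = 115.463700 / 6.283185
C = 18.3766 m/s

18.3766


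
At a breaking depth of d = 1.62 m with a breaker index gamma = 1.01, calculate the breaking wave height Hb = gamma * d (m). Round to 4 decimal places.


Hb = gamma * d
Hb = 1.01 * 1.62
Hb = 1.6362 m

1.6362


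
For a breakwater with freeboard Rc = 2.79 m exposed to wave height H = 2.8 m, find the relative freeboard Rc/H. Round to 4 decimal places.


Relative freeboard = Rc / H
= 2.79 / 2.8
= 0.9964

0.9964


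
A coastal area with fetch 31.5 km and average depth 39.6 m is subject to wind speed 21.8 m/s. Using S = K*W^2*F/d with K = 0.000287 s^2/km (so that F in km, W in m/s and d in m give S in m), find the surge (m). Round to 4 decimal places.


S = K * W^2 * F / d
W^2 = 21.8^2 = 475.24
S = 0.000287 * 475.24 * 31.5 / 39.6
Numerator = 0.000287 * 475.24 * 31.5 = 4.296407
S = 4.296407 / 39.6 = 0.1085 m

0.1085


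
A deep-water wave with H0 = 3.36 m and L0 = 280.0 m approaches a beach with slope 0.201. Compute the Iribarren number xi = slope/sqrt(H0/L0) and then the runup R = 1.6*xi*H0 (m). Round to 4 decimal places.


xi = slope / sqrt(H0/L0)
H0/L0 = 3.36/280.0 = 0.012000
sqrt(0.012000) = 0.109545
xi = 0.201 / 0.109545 = 1.834871
R = 1.6 * xi * H0 = 1.6 * 1.834871 * 3.36
R = 9.8643 m

9.8643


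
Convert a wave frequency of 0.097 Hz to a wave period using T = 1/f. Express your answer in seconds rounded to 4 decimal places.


T = 1 / f
T = 1 / 0.097
T = 10.3093 s

10.3093


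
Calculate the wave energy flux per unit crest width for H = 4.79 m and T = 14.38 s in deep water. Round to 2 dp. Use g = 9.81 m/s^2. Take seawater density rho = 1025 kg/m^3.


P = rho * g^2 * H^2 * T / (32 * pi)
P = 1025 * 9.81^2 * 4.79^2 * 14.38 / (32 * pi)
P = 1025 * 96.2361 * 22.9441 * 14.38 / 100.53096
P = 323736.70 W/m

323736.70


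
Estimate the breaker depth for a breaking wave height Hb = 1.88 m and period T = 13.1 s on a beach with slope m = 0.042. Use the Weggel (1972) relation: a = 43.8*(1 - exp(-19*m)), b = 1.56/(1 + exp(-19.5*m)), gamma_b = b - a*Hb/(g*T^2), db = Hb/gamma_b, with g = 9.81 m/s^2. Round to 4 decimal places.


a = 43.8 * (1 - exp(-19 * m))
exp(-19 * 0.042) = exp(-0.7980) = 0.450229
a = 43.8 * (1 - 0.450229) = 24.079991
b = 1.56 / (1 + exp(-19.5 * m))
exp(-19.5 * 0.042) = exp(-0.8190) = 0.440872
b = 1.56 / (1 + 0.440872) = 1.082677
Hb / (g * T^2) = 1.88 / (9.81 * 13.1^2) = 1.88 / 1683.4941 = 0.00111673
gamma_b = b - a * Hb/(g*T^2) = 1.082677 - 24.079991 * 0.00111673 = 1.055787
db = Hb / gamma_b = 1.88 / 1.055787
db = 1.7807 m

1.7807


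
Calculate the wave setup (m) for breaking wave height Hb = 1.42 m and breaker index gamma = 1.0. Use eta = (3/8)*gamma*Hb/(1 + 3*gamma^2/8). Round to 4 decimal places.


eta = (3/8) * gamma * Hb / (1 + 3*gamma^2/8)
Numerator = (3/8) * 1.0 * 1.42 = 0.532500
Denominator = 1 + 3*1.0^2/8 = 1 + 0.375000 = 1.375000
eta = 0.532500 / 1.375000
eta = 0.3873 m

0.3873


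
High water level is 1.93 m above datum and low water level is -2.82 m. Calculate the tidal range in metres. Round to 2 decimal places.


Tidal range = High water - Low water
Tidal range = 1.93 - (-2.82)
Tidal range = 4.75 m

4.75


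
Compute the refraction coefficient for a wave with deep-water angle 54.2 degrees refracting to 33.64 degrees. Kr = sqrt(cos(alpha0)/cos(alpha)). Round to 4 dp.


Kr = sqrt(cos(alpha0) / cos(alpha))
cos(54.2) = 0.584958
cos(33.64) = 0.832535
Kr = sqrt(0.584958 / 0.832535)
Kr = sqrt(0.702623)
Kr = 0.8382

0.8382


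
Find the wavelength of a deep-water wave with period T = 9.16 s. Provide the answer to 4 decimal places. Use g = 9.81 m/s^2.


L0 = g * T^2 / (2 * pi)
L0 = 9.81 * 9.16^2 / (2 * pi)
L0 = 9.81 * 83.9056 / 6.28319
L0 = 823.1139 / 6.28319
L0 = 131.0027 m

131.0027


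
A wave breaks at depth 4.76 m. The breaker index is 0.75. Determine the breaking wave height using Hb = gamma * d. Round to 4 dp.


Hb = gamma * d
Hb = 0.75 * 4.76
Hb = 3.5700 m

3.5700


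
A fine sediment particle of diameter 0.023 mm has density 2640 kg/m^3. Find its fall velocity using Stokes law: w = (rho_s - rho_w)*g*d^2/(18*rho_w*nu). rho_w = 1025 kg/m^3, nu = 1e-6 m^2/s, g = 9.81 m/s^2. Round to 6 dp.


w = (rho_s - rho_w) * g * d^2 / (18 * rho_w * nu)
d = 0.023 mm = 0.000023 m
rho_s - rho_w = 2640 - 1025 = 1615
Numerator = 1615 * 9.81 * (0.000023)^2 = 0.000008381026
Denominator = 18 * 1025 * 1e-6 = 0.018450
w = 0.000454 m/s

0.000454


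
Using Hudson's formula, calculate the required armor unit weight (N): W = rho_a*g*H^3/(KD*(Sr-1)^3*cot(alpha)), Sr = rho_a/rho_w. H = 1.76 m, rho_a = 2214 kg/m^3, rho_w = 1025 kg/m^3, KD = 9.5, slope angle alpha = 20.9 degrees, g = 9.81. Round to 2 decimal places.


Sr = rho_a / rho_w = 2214 / 1025 = 2.160000
(Sr - 1) = 1.160000
(Sr - 1)^3 = 1.560896
cot(20.9) = 1 / tan(20.9) = 1 / 0.381863 = 2.618741
Numerator = 2214 * 9.81 * 1.76^3 = 118408.9765
Denominator = 9.5 * 1.560896 * 2.618741 = 38.832034
W = 118408.9765 / 38.832034
W = 3049.26 N

3049.26


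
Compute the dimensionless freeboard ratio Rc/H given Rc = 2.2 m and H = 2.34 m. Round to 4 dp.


Relative freeboard = Rc / H
= 2.2 / 2.34
= 0.9402

0.9402


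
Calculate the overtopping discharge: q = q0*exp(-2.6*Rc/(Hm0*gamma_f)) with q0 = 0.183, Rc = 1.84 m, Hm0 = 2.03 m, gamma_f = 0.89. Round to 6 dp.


q = q0 * exp(-2.6 * Rc / (Hm0 * gamma_f))
Exponent = -2.6 * 1.84 / (2.03 * 0.89)
= -2.6 * 1.84 / 1.8067
= -2.647922
exp(-2.647922) = 0.070798
q = 0.183 * 0.070798
q = 0.012956 m^3/s/m

0.012956


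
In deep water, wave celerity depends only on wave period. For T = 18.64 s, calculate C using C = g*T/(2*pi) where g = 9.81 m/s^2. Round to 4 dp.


We use the deep-water celerity formula:
C = g * T / (2 * pi)
C = 9.81 * 18.64 / (2 * 3.14159...)
C = 182.858400 / 6.283185
C = 29.1028 m/s

29.1028


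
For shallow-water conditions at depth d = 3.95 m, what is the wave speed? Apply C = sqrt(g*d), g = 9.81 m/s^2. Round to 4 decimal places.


Using the shallow-water approximation:
C = sqrt(g * d) = sqrt(9.81 * 3.95)
C = sqrt(38.7495)
C = 6.2249 m/s

6.2249


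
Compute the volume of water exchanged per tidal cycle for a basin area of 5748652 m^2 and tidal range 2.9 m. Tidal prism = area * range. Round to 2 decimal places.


Tidal prism = Area * Tidal range
P = 5748652 * 2.9
P = 16671090.80 m^3

16671090.80


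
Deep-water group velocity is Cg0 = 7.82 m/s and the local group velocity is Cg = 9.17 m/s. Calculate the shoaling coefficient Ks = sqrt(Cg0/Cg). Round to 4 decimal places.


Ks = sqrt(Cg0 / Cg)
Ks = sqrt(7.82 / 9.17)
Ks = sqrt(0.8528)
Ks = 0.9235

0.9235


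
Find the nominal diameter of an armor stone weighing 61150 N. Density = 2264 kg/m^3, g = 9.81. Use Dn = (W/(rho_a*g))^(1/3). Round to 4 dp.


V = W / (rho_a * g)
V = 61150 / (2264 * 9.81)
V = 61150 / 22209.84
V = 2.753284 m^3
Dn = V^(1/3) = 2.753284^(1/3)
Dn = 1.4016 m

1.4016


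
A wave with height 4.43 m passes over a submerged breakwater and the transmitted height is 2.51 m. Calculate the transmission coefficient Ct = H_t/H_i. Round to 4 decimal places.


Ct = H_t / H_i
Ct = 2.51 / 4.43
Ct = 0.5666

0.5666


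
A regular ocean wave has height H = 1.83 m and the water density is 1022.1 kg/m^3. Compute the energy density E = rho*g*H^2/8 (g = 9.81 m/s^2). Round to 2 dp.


E = (1/8) * rho * g * H^2
E = (1/8) * 1022.1 * 9.81 * 1.83^2
E = 0.125 * 1022.1 * 9.81 * 3.3489
E = 4197.34 J/m^2

4197.34


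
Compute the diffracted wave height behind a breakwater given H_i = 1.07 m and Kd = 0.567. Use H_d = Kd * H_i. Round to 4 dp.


H_d = Kd * H_i
H_d = 0.567 * 1.07
H_d = 0.6067 m

0.6067


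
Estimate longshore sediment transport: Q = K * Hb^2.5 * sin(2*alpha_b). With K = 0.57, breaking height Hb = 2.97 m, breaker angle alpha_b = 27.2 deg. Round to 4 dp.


Q = K * Hb^2.5 * sin(2 * alpha_b)
Hb^2.5 = 2.97^2.5 = 15.201664
sin(2 * 27.2) = sin(54.4) = 0.813101
Q = 0.57 * 15.201664 * 0.813101
Q = 7.0455 m^3/s

7.0455


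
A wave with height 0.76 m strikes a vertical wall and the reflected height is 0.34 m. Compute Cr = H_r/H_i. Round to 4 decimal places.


Cr = H_r / H_i
Cr = 0.34 / 0.76
Cr = 0.4474

0.4474


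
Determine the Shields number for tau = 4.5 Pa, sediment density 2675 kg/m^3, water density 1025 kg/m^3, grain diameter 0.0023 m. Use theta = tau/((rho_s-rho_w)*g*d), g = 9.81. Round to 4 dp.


theta = tau / ((rho_s - rho_w) * g * d)
rho_s - rho_w = 2675 - 1025 = 1650
Denominator = 1650 * 9.81 * 0.0023 = 37.228950
theta = 4.5 / 37.228950
theta = 0.1209

0.1209


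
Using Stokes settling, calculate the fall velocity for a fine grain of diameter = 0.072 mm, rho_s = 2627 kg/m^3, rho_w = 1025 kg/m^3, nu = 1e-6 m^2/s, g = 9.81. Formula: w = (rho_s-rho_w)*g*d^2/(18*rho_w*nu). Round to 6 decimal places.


w = (rho_s - rho_w) * g * d^2 / (18 * rho_w * nu)
d = 0.072 mm = 0.000072 m
rho_s - rho_w = 2627 - 1025 = 1602
Numerator = 1602 * 9.81 * (0.000072)^2 = 0.000081469774
Denominator = 18 * 1025 * 1e-6 = 0.018450
w = 0.004416 m/s

0.004416


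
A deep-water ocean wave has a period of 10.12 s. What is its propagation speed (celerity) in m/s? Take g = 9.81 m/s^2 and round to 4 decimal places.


We use the deep-water celerity formula:
C = g * T / (2 * pi)
C = 9.81 * 10.12 / (2 * 3.14159...)
C = 99.277200 / 6.283185
C = 15.8005 m/s

15.8005


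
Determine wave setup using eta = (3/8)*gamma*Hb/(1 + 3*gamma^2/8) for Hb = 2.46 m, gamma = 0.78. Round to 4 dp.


eta = (3/8) * gamma * Hb / (1 + 3*gamma^2/8)
Numerator = (3/8) * 0.78 * 2.46 = 0.719550
Denominator = 1 + 3*0.78^2/8 = 1 + 0.228150 = 1.228150
eta = 0.719550 / 1.228150
eta = 0.5859 m

0.5859


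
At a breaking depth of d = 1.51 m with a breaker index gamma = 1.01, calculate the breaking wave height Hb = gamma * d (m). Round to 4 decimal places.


Hb = gamma * d
Hb = 1.01 * 1.51
Hb = 1.5251 m

1.5251


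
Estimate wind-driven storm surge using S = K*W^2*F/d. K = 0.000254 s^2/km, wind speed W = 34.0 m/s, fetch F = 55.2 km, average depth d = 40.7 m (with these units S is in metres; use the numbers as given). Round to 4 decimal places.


S = K * W^2 * F / d
W^2 = 34.0^2 = 1156.00
S = 0.000254 * 1156.00 * 55.2 / 40.7
Numerator = 0.000254 * 1156.00 * 55.2 = 16.208045
S = 16.208045 / 40.7 = 0.3982 m

0.3982


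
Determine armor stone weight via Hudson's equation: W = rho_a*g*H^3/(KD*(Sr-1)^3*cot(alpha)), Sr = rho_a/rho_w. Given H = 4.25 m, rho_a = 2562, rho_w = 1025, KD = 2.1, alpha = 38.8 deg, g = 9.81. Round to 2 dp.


Sr = rho_a / rho_w = 2562 / 1025 = 2.499512
(Sr - 1) = 1.499512
(Sr - 1)^3 = 3.371708
cot(38.8) = 1 / tan(38.8) = 1 / 0.804021 = 1.243749
Numerator = 2562 * 9.81 * 4.25^3 = 1929367.3416
Denominator = 2.1 * 3.371708 * 1.243749 = 8.806475
W = 1929367.3416 / 8.806475
W = 219085.09 N

219085.09


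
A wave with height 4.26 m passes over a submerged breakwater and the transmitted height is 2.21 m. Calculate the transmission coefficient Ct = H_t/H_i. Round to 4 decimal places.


Ct = H_t / H_i
Ct = 2.21 / 4.26
Ct = 0.5188

0.5188


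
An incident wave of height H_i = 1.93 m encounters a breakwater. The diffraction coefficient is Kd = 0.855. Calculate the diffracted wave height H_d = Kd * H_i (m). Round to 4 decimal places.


H_d = Kd * H_i
H_d = 0.855 * 1.93
H_d = 1.6502 m

1.6502


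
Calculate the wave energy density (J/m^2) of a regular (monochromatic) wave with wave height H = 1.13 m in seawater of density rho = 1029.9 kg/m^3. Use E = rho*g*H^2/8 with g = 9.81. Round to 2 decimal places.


E = (1/8) * rho * g * H^2
E = (1/8) * 1029.9 * 9.81 * 1.13^2
E = 0.125 * 1029.9 * 9.81 * 1.2769
E = 1612.62 J/m^2

1612.62


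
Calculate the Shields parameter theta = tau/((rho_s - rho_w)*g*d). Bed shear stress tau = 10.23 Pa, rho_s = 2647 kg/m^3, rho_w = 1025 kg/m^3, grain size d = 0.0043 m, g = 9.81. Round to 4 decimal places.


theta = tau / ((rho_s - rho_w) * g * d)
rho_s - rho_w = 2647 - 1025 = 1622
Denominator = 1622 * 9.81 * 0.0043 = 68.420826
theta = 10.23 / 68.420826
theta = 0.1495

0.1495


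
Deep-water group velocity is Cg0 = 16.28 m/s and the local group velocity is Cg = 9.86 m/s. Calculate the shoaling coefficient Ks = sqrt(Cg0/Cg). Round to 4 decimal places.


Ks = sqrt(Cg0 / Cg)
Ks = sqrt(16.28 / 9.86)
Ks = sqrt(1.6511)
Ks = 1.2850

1.2850


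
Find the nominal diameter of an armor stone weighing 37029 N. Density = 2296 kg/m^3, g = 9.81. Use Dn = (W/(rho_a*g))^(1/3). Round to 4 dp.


V = W / (rho_a * g)
V = 37029 / (2296 * 9.81)
V = 37029 / 22523.76
V = 1.643997 m^3
Dn = V^(1/3) = 1.643997^(1/3)
Dn = 1.1802 m

1.1802


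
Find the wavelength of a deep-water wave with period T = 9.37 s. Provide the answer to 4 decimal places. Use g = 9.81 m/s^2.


L0 = g * T^2 / (2 * pi)
L0 = 9.81 * 9.37^2 / (2 * pi)
L0 = 9.81 * 87.7969 / 6.28319
L0 = 861.2876 / 6.28319
L0 = 137.0782 m

137.0782


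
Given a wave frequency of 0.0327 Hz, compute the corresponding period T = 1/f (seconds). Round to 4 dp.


T = 1 / f
T = 1 / 0.0327
T = 30.5810 s

30.5810


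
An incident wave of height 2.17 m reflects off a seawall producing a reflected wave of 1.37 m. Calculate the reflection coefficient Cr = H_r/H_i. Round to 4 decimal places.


Cr = H_r / H_i
Cr = 1.37 / 2.17
Cr = 0.6313

0.6313


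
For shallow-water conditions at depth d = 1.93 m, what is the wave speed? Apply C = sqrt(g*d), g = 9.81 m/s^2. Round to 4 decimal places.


Using the shallow-water approximation:
C = sqrt(g * d) = sqrt(9.81 * 1.93)
C = sqrt(18.9333)
C = 4.3512 m/s

4.3512


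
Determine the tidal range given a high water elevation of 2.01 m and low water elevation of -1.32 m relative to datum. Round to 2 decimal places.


Tidal range = High water - Low water
Tidal range = 2.01 - (-1.32)
Tidal range = 3.33 m

3.33


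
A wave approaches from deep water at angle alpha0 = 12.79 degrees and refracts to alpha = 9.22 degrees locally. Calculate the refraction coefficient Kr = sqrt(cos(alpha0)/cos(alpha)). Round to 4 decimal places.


Kr = sqrt(cos(alpha0) / cos(alpha))
cos(12.79) = 0.975188
cos(9.22) = 0.987080
Kr = sqrt(0.975188 / 0.987080)
Kr = sqrt(0.987952)
Kr = 0.9940

0.9940


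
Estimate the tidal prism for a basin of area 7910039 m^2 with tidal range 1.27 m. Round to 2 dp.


Tidal prism = Area * Tidal range
P = 7910039 * 1.27
P = 10045749.53 m^3

10045749.53


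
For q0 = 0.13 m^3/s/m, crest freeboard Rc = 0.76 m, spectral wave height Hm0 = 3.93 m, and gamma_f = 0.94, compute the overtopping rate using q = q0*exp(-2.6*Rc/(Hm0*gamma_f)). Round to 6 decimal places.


q = q0 * exp(-2.6 * Rc / (Hm0 * gamma_f))
Exponent = -2.6 * 0.76 / (3.93 * 0.94)
= -2.6 * 0.76 / 3.6942
= -0.534893
exp(-0.534893) = 0.585732
q = 0.13 * 0.585732
q = 0.076145 m^3/s/m

0.076145


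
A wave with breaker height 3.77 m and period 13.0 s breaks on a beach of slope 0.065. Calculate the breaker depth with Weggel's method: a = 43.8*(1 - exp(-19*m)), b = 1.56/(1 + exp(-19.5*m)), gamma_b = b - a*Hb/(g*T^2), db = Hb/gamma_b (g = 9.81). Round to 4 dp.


a = 43.8 * (1 - exp(-19 * m))
exp(-19 * 0.065) = exp(-1.2350) = 0.290835
a = 43.8 * (1 - 0.290835) = 31.061437
b = 1.56 / (1 + exp(-19.5 * m))
exp(-19.5 * 0.065) = exp(-1.2675) = 0.281535
b = 1.56 / (1 + 0.281535) = 1.217291
Hb / (g * T^2) = 3.77 / (9.81 * 13.0^2) = 3.77 / 1657.8900 = 0.00227397
gamma_b = b - a * Hb/(g*T^2) = 1.217291 - 31.061437 * 0.00227397 = 1.146658
db = Hb / gamma_b = 3.77 / 1.146658
db = 3.2878 m

3.2878


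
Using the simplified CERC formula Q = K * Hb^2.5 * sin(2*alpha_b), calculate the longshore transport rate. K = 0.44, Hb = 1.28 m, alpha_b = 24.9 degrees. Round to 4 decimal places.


Q = K * Hb^2.5 * sin(2 * alpha_b)
Hb^2.5 = 1.28^2.5 = 1.853638
sin(2 * 24.9) = sin(49.8) = 0.763796
Q = 0.44 * 1.853638 * 0.763796
Q = 0.6230 m^3/s

0.6230


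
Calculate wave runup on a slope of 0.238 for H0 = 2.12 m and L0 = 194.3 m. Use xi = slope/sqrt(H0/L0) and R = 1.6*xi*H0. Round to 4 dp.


xi = slope / sqrt(H0/L0)
H0/L0 = 2.12/194.3 = 0.010911
sqrt(0.010911) = 0.104456
xi = 0.238 / 0.104456 = 2.278481
R = 1.6 * xi * H0 = 1.6 * 2.278481 * 2.12
R = 7.7286 m

7.7286


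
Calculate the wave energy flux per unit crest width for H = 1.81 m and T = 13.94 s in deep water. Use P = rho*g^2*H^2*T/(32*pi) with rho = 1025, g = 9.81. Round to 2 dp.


P = rho * g^2 * H^2 * T / (32 * pi)
P = 1025 * 9.81^2 * 1.81^2 * 13.94 / (32 * pi)
P = 1025 * 96.2361 * 3.2761 * 13.94 / 100.53096
P = 44810.72 W/m

44810.72


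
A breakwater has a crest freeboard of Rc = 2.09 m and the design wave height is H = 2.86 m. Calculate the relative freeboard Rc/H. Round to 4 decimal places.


Relative freeboard = Rc / H
= 2.09 / 2.86
= 0.7308

0.7308


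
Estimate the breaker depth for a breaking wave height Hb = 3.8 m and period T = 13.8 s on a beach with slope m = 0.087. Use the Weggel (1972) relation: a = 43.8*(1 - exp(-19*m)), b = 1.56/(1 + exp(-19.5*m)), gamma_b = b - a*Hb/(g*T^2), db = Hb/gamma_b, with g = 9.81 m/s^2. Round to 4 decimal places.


a = 43.8 * (1 - exp(-19 * m))
exp(-19 * 0.087) = exp(-1.6530) = 0.191475
a = 43.8 * (1 - 0.191475) = 35.413412
b = 1.56 / (1 + exp(-19.5 * m))
exp(-19.5 * 0.087) = exp(-1.6965) = 0.183324
b = 1.56 / (1 + 0.183324) = 1.318320
Hb / (g * T^2) = 3.8 / (9.81 * 13.8^2) = 3.8 / 1868.2164 = 0.00203403
gamma_b = b - a * Hb/(g*T^2) = 1.318320 - 35.413412 * 0.00203403 = 1.246288
db = Hb / gamma_b = 3.8 / 1.246288
db = 3.0491 m

3.0491


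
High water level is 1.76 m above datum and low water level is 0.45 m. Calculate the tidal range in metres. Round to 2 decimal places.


Tidal range = High water - Low water
Tidal range = 1.76 - (0.45)
Tidal range = 1.31 m

1.31


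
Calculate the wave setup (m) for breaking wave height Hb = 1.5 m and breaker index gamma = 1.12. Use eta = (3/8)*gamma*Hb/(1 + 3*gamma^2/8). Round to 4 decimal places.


eta = (3/8) * gamma * Hb / (1 + 3*gamma^2/8)
Numerator = (3/8) * 1.12 * 1.5 = 0.630000
Denominator = 1 + 3*1.12^2/8 = 1 + 0.470400 = 1.470400
eta = 0.630000 / 1.470400
eta = 0.4285 m

0.4285


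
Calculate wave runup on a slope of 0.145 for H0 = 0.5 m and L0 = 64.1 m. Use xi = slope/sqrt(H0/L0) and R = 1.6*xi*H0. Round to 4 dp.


xi = slope / sqrt(H0/L0)
H0/L0 = 0.5/64.1 = 0.007800
sqrt(0.007800) = 0.088319
xi = 0.145 / 0.088319 = 1.641769
R = 1.6 * xi * H0 = 1.6 * 1.641769 * 0.5
R = 1.3134 m

1.3134


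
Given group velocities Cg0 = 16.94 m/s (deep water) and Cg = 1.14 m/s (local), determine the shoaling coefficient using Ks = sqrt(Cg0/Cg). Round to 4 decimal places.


Ks = sqrt(Cg0 / Cg)
Ks = sqrt(16.94 / 1.14)
Ks = sqrt(14.8596)
Ks = 3.8548

3.8548


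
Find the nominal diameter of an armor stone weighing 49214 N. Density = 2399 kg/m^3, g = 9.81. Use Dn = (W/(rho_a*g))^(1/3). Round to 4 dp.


V = W / (rho_a * g)
V = 49214 / (2399 * 9.81)
V = 49214 / 23534.19
V = 2.091170 m^3
Dn = V^(1/3) = 2.091170^(1/3)
Dn = 1.2788 m

1.2788


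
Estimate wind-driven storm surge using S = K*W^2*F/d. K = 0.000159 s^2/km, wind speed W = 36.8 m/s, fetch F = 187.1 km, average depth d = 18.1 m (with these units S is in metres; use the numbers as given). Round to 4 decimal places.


S = K * W^2 * F / d
W^2 = 36.8^2 = 1354.24
S = 0.000159 * 1354.24 * 187.1 / 18.1
Numerator = 0.000159 * 1354.24 * 187.1 = 40.287150
S = 40.287150 / 18.1 = 2.2258 m

2.2258


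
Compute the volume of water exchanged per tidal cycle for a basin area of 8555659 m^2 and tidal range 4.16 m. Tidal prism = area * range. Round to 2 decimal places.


Tidal prism = Area * Tidal range
P = 8555659 * 4.16
P = 35591541.44 m^3

35591541.44


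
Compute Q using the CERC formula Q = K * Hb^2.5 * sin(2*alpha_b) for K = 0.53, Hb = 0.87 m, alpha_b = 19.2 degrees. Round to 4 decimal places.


Q = K * Hb^2.5 * sin(2 * alpha_b)
Hb^2.5 = 0.87^2.5 = 0.705989
sin(2 * 19.2) = sin(38.4) = 0.621148
Q = 0.53 * 0.705989 * 0.621148
Q = 0.2324 m^3/s

0.2324


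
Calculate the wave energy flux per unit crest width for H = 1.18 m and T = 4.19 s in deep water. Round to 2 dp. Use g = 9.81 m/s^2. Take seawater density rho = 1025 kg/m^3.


P = rho * g^2 * H^2 * T / (32 * pi)
P = 1025 * 9.81^2 * 1.18^2 * 4.19 / (32 * pi)
P = 1025 * 96.2361 * 1.3924 * 4.19 / 100.53096
P = 5724.53 W/m

5724.53


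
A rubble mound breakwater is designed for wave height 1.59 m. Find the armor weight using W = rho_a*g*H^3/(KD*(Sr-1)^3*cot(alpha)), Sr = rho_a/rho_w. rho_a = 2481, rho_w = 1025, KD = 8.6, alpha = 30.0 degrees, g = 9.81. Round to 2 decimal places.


Sr = rho_a / rho_w = 2481 / 1025 = 2.420488
(Sr - 1) = 1.420488
(Sr - 1)^3 = 2.866240
cot(30.0) = 1 / tan(30.0) = 1 / 0.577350 = 1.732051
Numerator = 2481 * 9.81 * 1.59^3 = 97833.3995
Denominator = 8.6 * 2.866240 * 1.732051 = 42.694468
W = 97833.3995 / 42.694468
W = 2291.48 N

2291.48


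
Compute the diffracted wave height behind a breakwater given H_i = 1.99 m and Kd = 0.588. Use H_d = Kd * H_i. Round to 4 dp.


H_d = Kd * H_i
H_d = 0.588 * 1.99
H_d = 1.1701 m

1.1701


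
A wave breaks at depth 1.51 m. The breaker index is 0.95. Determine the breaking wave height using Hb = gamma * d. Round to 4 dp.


Hb = gamma * d
Hb = 0.95 * 1.51
Hb = 1.4345 m

1.4345


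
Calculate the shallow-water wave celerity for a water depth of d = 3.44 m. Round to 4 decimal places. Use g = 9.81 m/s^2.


Using the shallow-water approximation:
C = sqrt(g * d) = sqrt(9.81 * 3.44)
C = sqrt(33.7464)
C = 5.8092 m/s

5.8092


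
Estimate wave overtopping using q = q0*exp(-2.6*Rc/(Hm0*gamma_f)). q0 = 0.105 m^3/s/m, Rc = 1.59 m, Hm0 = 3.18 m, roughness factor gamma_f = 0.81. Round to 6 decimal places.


q = q0 * exp(-2.6 * Rc / (Hm0 * gamma_f))
Exponent = -2.6 * 1.59 / (3.18 * 0.81)
= -2.6 * 1.59 / 2.5758
= -1.604938
exp(-1.604938) = 0.200902
q = 0.105 * 0.200902
q = 0.021095 m^3/s/m

0.021095


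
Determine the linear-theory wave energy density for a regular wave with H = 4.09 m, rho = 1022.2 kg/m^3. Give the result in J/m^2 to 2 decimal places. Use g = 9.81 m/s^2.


E = (1/8) * rho * g * H^2
E = (1/8) * 1022.2 * 9.81 * 4.09^2
E = 0.125 * 1022.2 * 9.81 * 16.7281
E = 20968.22 J/m^2

20968.22


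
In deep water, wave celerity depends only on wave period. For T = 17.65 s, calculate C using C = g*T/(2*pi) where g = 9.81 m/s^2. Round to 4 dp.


We use the deep-water celerity formula:
C = g * T / (2 * pi)
C = 9.81 * 17.65 / (2 * 3.14159...)
C = 173.146500 / 6.283185
C = 27.5571 m/s

27.5571


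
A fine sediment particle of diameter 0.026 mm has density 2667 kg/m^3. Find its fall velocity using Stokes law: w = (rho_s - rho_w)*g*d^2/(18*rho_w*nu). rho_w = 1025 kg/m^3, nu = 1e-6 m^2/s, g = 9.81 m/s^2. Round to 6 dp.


w = (rho_s - rho_w) * g * d^2 / (18 * rho_w * nu)
d = 0.026 mm = 0.000026 m
rho_s - rho_w = 2667 - 1025 = 1642
Numerator = 1642 * 9.81 * (0.000026)^2 = 0.000010889022
Denominator = 18 * 1025 * 1e-6 = 0.018450
w = 0.000590 m/s

0.000590


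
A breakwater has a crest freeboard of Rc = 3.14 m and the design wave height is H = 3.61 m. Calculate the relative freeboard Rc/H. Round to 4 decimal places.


Relative freeboard = Rc / H
= 3.14 / 3.61
= 0.8698

0.8698


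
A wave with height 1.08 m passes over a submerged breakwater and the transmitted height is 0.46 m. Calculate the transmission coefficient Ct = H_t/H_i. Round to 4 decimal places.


Ct = H_t / H_i
Ct = 0.46 / 1.08
Ct = 0.4259

0.4259


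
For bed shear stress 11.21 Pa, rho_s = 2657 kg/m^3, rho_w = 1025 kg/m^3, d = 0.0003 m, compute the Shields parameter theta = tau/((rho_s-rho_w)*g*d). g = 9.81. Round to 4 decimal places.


theta = tau / ((rho_s - rho_w) * g * d)
rho_s - rho_w = 2657 - 1025 = 1632
Denominator = 1632 * 9.81 * 0.0003 = 4.802976
theta = 11.21 / 4.802976
theta = 2.3340

2.3340


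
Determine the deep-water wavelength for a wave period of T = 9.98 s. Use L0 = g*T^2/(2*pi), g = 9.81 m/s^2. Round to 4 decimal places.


L0 = g * T^2 / (2 * pi)
L0 = 9.81 * 9.98^2 / (2 * pi)
L0 = 9.81 * 99.6004 / 6.28319
L0 = 977.0799 / 6.28319
L0 = 155.5071 m

155.5071


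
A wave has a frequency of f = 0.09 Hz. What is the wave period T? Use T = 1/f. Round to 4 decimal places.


T = 1 / f
T = 1 / 0.09
T = 11.1111 s

11.1111


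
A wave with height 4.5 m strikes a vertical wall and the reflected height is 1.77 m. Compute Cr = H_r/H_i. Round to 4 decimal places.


Cr = H_r / H_i
Cr = 1.77 / 4.5
Cr = 0.3933

0.3933


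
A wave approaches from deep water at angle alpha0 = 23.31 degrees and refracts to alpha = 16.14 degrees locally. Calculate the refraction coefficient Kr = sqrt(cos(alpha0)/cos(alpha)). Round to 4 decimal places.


Kr = sqrt(cos(alpha0) / cos(alpha))
cos(23.31) = 0.918377
cos(16.14) = 0.960585
Kr = sqrt(0.918377 / 0.960585)
Kr = sqrt(0.956060)
Kr = 0.9778

0.9778


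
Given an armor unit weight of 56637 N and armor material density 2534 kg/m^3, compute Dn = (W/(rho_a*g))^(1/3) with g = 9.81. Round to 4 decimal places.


V = W / (rho_a * g)
V = 56637 / (2534 * 9.81)
V = 56637 / 24858.54
V = 2.278372 m^3
Dn = V^(1/3) = 2.278372^(1/3)
Dn = 1.3159 m

1.3159


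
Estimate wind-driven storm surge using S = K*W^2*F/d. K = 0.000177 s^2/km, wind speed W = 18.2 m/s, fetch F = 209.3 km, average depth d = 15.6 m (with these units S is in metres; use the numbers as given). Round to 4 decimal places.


S = K * W^2 * F / d
W^2 = 18.2^2 = 331.24
S = 0.000177 * 331.24 * 209.3 / 15.6
Numerator = 0.000177 * 331.24 * 209.3 = 12.271150
S = 12.271150 / 15.6 = 0.7866 m

0.7866


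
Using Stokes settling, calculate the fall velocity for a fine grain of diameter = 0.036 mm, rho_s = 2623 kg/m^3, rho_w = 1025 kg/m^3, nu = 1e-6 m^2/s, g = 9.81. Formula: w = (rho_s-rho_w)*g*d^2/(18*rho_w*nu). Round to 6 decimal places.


w = (rho_s - rho_w) * g * d^2 / (18 * rho_w * nu)
d = 0.036 mm = 0.000036 m
rho_s - rho_w = 2623 - 1025 = 1598
Numerator = 1598 * 9.81 * (0.000036)^2 = 0.000020316588
Denominator = 18 * 1025 * 1e-6 = 0.018450
w = 0.001101 m/s

0.001101


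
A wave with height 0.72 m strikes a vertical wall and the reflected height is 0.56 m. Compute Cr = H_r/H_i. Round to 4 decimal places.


Cr = H_r / H_i
Cr = 0.56 / 0.72
Cr = 0.7778

0.7778


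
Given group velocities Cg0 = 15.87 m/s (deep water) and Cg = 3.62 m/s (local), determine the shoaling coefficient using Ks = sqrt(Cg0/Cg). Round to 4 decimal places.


Ks = sqrt(Cg0 / Cg)
Ks = sqrt(15.87 / 3.62)
Ks = sqrt(4.3840)
Ks = 2.0938

2.0938


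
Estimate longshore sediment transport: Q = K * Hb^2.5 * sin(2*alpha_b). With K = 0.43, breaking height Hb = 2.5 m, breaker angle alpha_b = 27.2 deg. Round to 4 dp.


Q = K * Hb^2.5 * sin(2 * alpha_b)
Hb^2.5 = 2.5^2.5 = 9.882118
sin(2 * 27.2) = sin(54.4) = 0.813101
Q = 0.43 * 9.882118 * 0.813101
Q = 3.4551 m^3/s

3.4551


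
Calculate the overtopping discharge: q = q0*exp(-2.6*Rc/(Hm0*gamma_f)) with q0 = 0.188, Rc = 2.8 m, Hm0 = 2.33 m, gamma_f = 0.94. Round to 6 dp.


q = q0 * exp(-2.6 * Rc / (Hm0 * gamma_f))
Exponent = -2.6 * 2.8 / (2.33 * 0.94)
= -2.6 * 2.8 / 2.1902
= -3.323897
exp(-3.323897) = 0.036012
q = 0.188 * 0.036012
q = 0.006770 m^3/s/m

0.006770


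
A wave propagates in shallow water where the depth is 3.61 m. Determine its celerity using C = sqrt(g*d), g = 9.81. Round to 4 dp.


Using the shallow-water approximation:
C = sqrt(g * d) = sqrt(9.81 * 3.61)
C = sqrt(35.4141)
C = 5.9510 m/s

5.9510


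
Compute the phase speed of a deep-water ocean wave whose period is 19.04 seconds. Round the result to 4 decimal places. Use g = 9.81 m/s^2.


We use the deep-water celerity formula:
C = g * T / (2 * pi)
C = 9.81 * 19.04 / (2 * 3.14159...)
C = 186.782400 / 6.283185
C = 29.7273 m/s

29.7273


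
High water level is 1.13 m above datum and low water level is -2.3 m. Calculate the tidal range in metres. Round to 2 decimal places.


Tidal range = High water - Low water
Tidal range = 1.13 - (-2.3)
Tidal range = 3.43 m

3.43


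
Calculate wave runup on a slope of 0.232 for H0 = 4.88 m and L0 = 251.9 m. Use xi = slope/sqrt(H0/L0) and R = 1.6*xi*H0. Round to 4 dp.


xi = slope / sqrt(H0/L0)
H0/L0 = 4.88/251.9 = 0.019373
sqrt(0.019373) = 0.139186
xi = 0.232 / 0.139186 = 1.666833
R = 1.6 * xi * H0 = 1.6 * 1.666833 * 4.88
R = 13.0146 m

13.0146


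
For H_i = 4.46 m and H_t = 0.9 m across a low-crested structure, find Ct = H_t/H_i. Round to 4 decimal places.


Ct = H_t / H_i
Ct = 0.9 / 4.46
Ct = 0.2018

0.2018


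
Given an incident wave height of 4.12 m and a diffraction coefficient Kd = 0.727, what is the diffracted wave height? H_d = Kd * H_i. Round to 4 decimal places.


H_d = Kd * H_i
H_d = 0.727 * 4.12
H_d = 2.9952 m

2.9952


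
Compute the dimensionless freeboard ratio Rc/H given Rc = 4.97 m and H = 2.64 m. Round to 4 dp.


Relative freeboard = Rc / H
= 4.97 / 2.64
= 1.8826

1.8826


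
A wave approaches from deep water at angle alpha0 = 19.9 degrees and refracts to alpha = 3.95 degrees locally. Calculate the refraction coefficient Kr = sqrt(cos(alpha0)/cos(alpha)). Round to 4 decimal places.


Kr = sqrt(cos(alpha0) / cos(alpha))
cos(19.9) = 0.940288
cos(3.95) = 0.997625
Kr = sqrt(0.940288 / 0.997625)
Kr = sqrt(0.942527)
Kr = 0.9708

0.9708


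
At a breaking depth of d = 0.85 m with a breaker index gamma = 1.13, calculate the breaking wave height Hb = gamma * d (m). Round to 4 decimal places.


Hb = gamma * d
Hb = 1.13 * 0.85
Hb = 0.9605 m

0.9605


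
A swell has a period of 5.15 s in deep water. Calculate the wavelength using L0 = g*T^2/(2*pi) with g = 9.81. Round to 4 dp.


L0 = g * T^2 / (2 * pi)
L0 = 9.81 * 5.15^2 / (2 * pi)
L0 = 9.81 * 26.5225 / 6.28319
L0 = 260.1857 / 6.28319
L0 = 41.4098 m

41.4098


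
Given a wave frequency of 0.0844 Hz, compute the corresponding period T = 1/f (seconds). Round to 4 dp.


T = 1 / f
T = 1 / 0.0844
T = 11.8483 s

11.8483


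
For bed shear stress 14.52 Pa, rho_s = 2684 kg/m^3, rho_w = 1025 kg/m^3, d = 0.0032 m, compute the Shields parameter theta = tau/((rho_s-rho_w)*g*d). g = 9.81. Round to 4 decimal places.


theta = tau / ((rho_s - rho_w) * g * d)
rho_s - rho_w = 2684 - 1025 = 1659
Denominator = 1659 * 9.81 * 0.0032 = 52.079328
theta = 14.52 / 52.079328
theta = 0.2788

0.2788


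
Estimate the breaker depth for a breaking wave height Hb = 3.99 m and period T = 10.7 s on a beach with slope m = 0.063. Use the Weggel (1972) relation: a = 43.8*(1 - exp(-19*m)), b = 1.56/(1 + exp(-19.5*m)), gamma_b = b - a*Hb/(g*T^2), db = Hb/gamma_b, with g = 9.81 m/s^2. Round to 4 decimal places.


a = 43.8 * (1 - exp(-19 * m))
exp(-19 * 0.063) = exp(-1.1970) = 0.302099
a = 43.8 * (1 - 0.302099) = 30.568057
b = 1.56 / (1 + exp(-19.5 * m))
exp(-19.5 * 0.063) = exp(-1.2285) = 0.292731
b = 1.56 / (1 + 0.292731) = 1.206747
Hb / (g * T^2) = 3.99 / (9.81 * 10.7^2) = 3.99 / 1123.1469 = 0.00355252
gamma_b = b - a * Hb/(g*T^2) = 1.206747 - 30.568057 * 0.00355252 = 1.098154
db = Hb / gamma_b = 3.99 / 1.098154
db = 3.6334 m

3.6334


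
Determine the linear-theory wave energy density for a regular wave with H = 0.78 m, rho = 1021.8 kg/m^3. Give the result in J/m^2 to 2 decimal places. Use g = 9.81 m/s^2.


E = (1/8) * rho * g * H^2
E = (1/8) * 1021.8 * 9.81 * 0.78^2
E = 0.125 * 1021.8 * 9.81 * 0.6084
E = 762.31 J/m^2

762.31


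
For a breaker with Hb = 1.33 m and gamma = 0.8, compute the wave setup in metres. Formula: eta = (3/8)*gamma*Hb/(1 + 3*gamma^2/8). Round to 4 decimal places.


eta = (3/8) * gamma * Hb / (1 + 3*gamma^2/8)
Numerator = (3/8) * 0.8 * 1.33 = 0.399000
Denominator = 1 + 3*0.8^2/8 = 1 + 0.240000 = 1.240000
eta = 0.399000 / 1.240000
eta = 0.3218 m

0.3218


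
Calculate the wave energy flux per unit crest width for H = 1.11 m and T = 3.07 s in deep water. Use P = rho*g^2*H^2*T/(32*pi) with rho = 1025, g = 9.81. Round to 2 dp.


P = rho * g^2 * H^2 * T / (32 * pi)
P = 1025 * 9.81^2 * 1.11^2 * 3.07 / (32 * pi)
P = 1025 * 96.2361 * 1.2321 * 3.07 / 100.53096
P = 3711.47 W/m

3711.47


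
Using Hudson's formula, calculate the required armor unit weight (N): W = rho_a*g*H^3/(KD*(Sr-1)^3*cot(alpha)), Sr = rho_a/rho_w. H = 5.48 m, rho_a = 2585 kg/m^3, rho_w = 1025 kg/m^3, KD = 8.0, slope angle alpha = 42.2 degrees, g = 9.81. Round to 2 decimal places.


Sr = rho_a / rho_w = 2585 / 1025 = 2.521951
(Sr - 1) = 1.521951
(Sr - 1)^3 = 3.525350
cot(42.2) = 1 / tan(42.2) = 1 / 0.906745 = 1.102846
Numerator = 2585 * 9.81 * 5.48^3 = 4173219.5215
Denominator = 8.0 * 3.525350 * 1.102846 = 31.103352
W = 4173219.5215 / 31.103352
W = 134172.66 N

134172.66
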